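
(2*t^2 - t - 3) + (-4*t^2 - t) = -2*t^2 - 2*t - 3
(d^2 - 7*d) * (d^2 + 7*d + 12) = d^4 - 37*d^2 - 84*d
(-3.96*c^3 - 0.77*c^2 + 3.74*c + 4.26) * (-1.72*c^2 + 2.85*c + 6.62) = 6.8112*c^5 - 9.9616*c^4 - 34.8425*c^3 - 1.7656*c^2 + 36.8998*c + 28.2012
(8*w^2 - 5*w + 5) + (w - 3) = 8*w^2 - 4*w + 2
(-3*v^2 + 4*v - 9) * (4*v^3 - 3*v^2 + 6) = -12*v^5 + 25*v^4 - 48*v^3 + 9*v^2 + 24*v - 54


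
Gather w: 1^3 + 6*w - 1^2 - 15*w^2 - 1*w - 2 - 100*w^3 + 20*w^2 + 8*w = -100*w^3 + 5*w^2 + 13*w - 2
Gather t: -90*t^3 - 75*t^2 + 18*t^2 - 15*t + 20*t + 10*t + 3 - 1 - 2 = -90*t^3 - 57*t^2 + 15*t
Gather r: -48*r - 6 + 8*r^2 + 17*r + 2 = 8*r^2 - 31*r - 4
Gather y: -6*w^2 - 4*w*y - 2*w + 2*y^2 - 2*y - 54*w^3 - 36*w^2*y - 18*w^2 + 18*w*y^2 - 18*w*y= -54*w^3 - 24*w^2 - 2*w + y^2*(18*w + 2) + y*(-36*w^2 - 22*w - 2)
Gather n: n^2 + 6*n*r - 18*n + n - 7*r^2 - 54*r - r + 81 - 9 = n^2 + n*(6*r - 17) - 7*r^2 - 55*r + 72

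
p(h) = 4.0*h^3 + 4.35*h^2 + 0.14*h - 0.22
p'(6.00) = 484.34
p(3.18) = 172.84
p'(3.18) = 149.15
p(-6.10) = -747.13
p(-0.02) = -0.22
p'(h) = 12.0*h^2 + 8.7*h + 0.14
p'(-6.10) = 393.59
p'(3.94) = 220.70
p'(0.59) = 9.45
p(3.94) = 312.51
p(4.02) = 330.50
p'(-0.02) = -0.03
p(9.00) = 3269.39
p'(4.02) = 229.04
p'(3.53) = 180.38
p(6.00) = 1021.22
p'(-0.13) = -0.79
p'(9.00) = 1050.44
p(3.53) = 230.43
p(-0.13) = -0.17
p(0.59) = 2.20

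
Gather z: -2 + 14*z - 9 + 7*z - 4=21*z - 15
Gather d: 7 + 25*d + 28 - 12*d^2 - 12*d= -12*d^2 + 13*d + 35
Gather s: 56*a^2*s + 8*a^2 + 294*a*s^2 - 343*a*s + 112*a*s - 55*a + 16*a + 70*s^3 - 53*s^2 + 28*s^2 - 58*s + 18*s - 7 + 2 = 8*a^2 - 39*a + 70*s^3 + s^2*(294*a - 25) + s*(56*a^2 - 231*a - 40) - 5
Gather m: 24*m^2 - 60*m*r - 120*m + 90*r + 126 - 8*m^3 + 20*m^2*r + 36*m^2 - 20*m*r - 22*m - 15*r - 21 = -8*m^3 + m^2*(20*r + 60) + m*(-80*r - 142) + 75*r + 105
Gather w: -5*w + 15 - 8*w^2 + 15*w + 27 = -8*w^2 + 10*w + 42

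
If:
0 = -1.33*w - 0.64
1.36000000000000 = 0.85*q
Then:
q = 1.60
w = -0.48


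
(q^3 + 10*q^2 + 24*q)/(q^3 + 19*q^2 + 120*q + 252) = q*(q + 4)/(q^2 + 13*q + 42)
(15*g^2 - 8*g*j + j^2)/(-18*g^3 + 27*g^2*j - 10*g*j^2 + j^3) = (-5*g + j)/(6*g^2 - 7*g*j + j^2)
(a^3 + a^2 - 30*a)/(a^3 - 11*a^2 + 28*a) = (a^2 + a - 30)/(a^2 - 11*a + 28)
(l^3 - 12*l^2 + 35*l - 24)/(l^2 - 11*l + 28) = (l^3 - 12*l^2 + 35*l - 24)/(l^2 - 11*l + 28)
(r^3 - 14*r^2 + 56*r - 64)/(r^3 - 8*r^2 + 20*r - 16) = (r - 8)/(r - 2)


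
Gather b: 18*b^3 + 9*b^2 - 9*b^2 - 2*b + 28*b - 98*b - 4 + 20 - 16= 18*b^3 - 72*b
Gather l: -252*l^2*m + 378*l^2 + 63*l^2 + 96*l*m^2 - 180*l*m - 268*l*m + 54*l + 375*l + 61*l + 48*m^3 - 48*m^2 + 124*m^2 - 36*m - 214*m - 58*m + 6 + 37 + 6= l^2*(441 - 252*m) + l*(96*m^2 - 448*m + 490) + 48*m^3 + 76*m^2 - 308*m + 49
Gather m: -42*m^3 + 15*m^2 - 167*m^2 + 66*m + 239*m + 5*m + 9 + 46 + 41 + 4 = -42*m^3 - 152*m^2 + 310*m + 100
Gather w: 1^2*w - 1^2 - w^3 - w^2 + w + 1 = -w^3 - w^2 + 2*w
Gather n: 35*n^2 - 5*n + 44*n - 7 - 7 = 35*n^2 + 39*n - 14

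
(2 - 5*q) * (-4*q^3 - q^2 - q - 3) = 20*q^4 - 3*q^3 + 3*q^2 + 13*q - 6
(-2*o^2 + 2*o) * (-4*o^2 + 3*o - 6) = 8*o^4 - 14*o^3 + 18*o^2 - 12*o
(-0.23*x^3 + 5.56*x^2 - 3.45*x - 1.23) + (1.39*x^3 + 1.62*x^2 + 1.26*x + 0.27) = 1.16*x^3 + 7.18*x^2 - 2.19*x - 0.96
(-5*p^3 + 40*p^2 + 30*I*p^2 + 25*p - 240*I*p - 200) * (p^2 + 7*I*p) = -5*p^5 + 40*p^4 - 5*I*p^4 - 185*p^3 + 40*I*p^3 + 1480*p^2 + 175*I*p^2 - 1400*I*p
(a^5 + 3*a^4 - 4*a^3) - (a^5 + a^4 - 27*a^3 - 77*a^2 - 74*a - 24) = 2*a^4 + 23*a^3 + 77*a^2 + 74*a + 24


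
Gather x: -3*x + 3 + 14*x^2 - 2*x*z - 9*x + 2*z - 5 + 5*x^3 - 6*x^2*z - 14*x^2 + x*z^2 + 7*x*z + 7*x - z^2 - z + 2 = 5*x^3 - 6*x^2*z + x*(z^2 + 5*z - 5) - z^2 + z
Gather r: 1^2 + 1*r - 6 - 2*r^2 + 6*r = -2*r^2 + 7*r - 5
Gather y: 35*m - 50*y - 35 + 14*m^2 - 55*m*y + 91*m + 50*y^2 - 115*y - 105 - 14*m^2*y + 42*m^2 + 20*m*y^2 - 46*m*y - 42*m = 56*m^2 + 84*m + y^2*(20*m + 50) + y*(-14*m^2 - 101*m - 165) - 140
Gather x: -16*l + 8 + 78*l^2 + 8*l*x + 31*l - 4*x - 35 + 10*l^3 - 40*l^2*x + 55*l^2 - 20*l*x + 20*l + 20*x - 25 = 10*l^3 + 133*l^2 + 35*l + x*(-40*l^2 - 12*l + 16) - 52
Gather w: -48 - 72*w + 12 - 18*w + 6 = -90*w - 30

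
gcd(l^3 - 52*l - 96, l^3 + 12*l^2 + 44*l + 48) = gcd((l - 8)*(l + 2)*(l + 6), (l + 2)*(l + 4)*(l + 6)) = l^2 + 8*l + 12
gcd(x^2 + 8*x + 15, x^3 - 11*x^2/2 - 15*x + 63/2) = x + 3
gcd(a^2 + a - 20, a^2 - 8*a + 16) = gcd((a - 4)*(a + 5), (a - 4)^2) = a - 4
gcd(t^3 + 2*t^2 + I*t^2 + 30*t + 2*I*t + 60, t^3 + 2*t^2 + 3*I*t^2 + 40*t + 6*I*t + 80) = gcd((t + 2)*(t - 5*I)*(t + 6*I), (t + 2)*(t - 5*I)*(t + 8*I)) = t^2 + t*(2 - 5*I) - 10*I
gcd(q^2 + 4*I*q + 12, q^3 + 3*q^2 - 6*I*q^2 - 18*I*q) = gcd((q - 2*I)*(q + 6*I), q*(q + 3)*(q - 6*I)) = 1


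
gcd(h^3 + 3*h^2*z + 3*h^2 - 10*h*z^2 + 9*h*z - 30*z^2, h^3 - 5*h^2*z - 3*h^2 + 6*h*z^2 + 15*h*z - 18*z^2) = -h + 2*z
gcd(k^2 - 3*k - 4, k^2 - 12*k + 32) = k - 4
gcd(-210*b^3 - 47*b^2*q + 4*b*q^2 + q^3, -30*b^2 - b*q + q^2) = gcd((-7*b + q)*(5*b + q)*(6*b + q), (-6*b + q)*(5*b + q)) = 5*b + q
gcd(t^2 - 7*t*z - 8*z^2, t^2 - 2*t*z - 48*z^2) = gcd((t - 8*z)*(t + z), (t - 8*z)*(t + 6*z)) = -t + 8*z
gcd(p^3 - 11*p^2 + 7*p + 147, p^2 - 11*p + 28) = p - 7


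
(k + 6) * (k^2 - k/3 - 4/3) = k^3 + 17*k^2/3 - 10*k/3 - 8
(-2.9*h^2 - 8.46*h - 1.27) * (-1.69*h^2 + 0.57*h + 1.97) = 4.901*h^4 + 12.6444*h^3 - 8.3889*h^2 - 17.3901*h - 2.5019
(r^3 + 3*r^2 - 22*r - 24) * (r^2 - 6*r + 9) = r^5 - 3*r^4 - 31*r^3 + 135*r^2 - 54*r - 216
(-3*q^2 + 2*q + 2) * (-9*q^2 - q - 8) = 27*q^4 - 15*q^3 + 4*q^2 - 18*q - 16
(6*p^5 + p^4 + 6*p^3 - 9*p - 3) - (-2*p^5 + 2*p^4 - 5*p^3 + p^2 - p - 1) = 8*p^5 - p^4 + 11*p^3 - p^2 - 8*p - 2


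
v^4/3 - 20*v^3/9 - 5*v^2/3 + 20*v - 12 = (v/3 + 1)*(v - 6)*(v - 3)*(v - 2/3)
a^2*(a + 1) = a^3 + a^2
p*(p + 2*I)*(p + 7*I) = p^3 + 9*I*p^2 - 14*p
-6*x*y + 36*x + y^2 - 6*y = (-6*x + y)*(y - 6)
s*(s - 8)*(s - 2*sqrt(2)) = s^3 - 8*s^2 - 2*sqrt(2)*s^2 + 16*sqrt(2)*s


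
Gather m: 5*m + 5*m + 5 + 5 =10*m + 10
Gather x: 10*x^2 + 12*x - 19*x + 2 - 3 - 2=10*x^2 - 7*x - 3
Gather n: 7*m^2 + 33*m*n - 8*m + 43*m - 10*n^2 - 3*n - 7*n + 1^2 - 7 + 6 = 7*m^2 + 35*m - 10*n^2 + n*(33*m - 10)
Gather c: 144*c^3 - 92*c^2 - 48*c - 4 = 144*c^3 - 92*c^2 - 48*c - 4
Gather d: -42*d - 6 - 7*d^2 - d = -7*d^2 - 43*d - 6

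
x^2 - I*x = x*(x - I)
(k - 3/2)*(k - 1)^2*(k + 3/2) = k^4 - 2*k^3 - 5*k^2/4 + 9*k/2 - 9/4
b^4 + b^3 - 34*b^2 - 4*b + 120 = (b - 5)*(b - 2)*(b + 2)*(b + 6)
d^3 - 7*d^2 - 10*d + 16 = (d - 8)*(d - 1)*(d + 2)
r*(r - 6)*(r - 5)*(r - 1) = r^4 - 12*r^3 + 41*r^2 - 30*r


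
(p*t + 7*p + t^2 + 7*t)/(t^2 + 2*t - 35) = (p + t)/(t - 5)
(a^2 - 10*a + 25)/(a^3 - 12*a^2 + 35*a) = (a - 5)/(a*(a - 7))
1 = 1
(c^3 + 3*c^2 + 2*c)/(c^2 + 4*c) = (c^2 + 3*c + 2)/(c + 4)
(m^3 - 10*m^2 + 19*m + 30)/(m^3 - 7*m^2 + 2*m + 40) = (m^2 - 5*m - 6)/(m^2 - 2*m - 8)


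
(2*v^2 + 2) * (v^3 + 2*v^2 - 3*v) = 2*v^5 + 4*v^4 - 4*v^3 + 4*v^2 - 6*v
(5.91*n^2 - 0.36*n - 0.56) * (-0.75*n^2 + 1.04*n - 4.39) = -4.4325*n^4 + 6.4164*n^3 - 25.8993*n^2 + 0.998*n + 2.4584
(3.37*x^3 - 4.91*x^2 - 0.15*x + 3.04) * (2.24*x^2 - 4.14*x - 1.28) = 7.5488*x^5 - 24.9502*x^4 + 15.6778*x^3 + 13.7154*x^2 - 12.3936*x - 3.8912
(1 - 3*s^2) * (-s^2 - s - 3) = 3*s^4 + 3*s^3 + 8*s^2 - s - 3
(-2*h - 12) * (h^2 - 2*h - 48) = -2*h^3 - 8*h^2 + 120*h + 576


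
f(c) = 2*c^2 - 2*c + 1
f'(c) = 4*c - 2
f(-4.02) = 41.36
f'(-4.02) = -18.08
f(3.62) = 19.97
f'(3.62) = 12.48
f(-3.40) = 30.92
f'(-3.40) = -15.60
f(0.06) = 0.89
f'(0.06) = -1.76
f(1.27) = 1.69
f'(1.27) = 3.08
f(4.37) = 30.45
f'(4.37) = 15.48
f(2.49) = 8.42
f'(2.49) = 7.96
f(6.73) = 78.13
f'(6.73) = 24.92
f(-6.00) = 85.00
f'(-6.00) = -26.00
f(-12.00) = 313.00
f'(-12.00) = -50.00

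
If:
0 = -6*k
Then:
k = 0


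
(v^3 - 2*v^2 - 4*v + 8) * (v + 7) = v^4 + 5*v^3 - 18*v^2 - 20*v + 56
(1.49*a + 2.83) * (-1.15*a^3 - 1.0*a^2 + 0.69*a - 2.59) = -1.7135*a^4 - 4.7445*a^3 - 1.8019*a^2 - 1.9064*a - 7.3297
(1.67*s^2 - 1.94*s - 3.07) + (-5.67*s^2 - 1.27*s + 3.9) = -4.0*s^2 - 3.21*s + 0.83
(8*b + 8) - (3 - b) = 9*b + 5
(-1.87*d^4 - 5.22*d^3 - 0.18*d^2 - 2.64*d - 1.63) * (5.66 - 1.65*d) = 3.0855*d^5 - 1.9712*d^4 - 29.2482*d^3 + 3.3372*d^2 - 12.2529*d - 9.2258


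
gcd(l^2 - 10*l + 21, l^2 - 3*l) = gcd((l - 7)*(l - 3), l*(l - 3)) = l - 3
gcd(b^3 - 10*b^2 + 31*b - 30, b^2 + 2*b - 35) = b - 5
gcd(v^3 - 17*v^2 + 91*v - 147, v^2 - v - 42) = v - 7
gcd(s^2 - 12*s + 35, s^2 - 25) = s - 5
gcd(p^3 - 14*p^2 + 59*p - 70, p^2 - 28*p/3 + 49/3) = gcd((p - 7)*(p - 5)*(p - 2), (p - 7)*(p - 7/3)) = p - 7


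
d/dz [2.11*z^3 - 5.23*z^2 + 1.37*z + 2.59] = 6.33*z^2 - 10.46*z + 1.37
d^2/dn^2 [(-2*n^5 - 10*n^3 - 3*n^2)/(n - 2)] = 12*(-2*n^5 + 10*n^4 - 15*n^3 + 10*n^2 - 20*n - 2)/(n^3 - 6*n^2 + 12*n - 8)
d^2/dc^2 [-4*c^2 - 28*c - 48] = -8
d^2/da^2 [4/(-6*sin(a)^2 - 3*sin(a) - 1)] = 12*(48*sin(a)^4 + 18*sin(a)^3 - 77*sin(a)^2 - 37*sin(a) - 2)/(6*sin(a)^2 + 3*sin(a) + 1)^3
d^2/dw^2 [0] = 0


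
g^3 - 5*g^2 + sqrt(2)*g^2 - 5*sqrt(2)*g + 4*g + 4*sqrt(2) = (g - 4)*(g - 1)*(g + sqrt(2))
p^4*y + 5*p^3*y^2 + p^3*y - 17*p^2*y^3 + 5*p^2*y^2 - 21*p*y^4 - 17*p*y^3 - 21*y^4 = (p - 3*y)*(p + y)*(p + 7*y)*(p*y + y)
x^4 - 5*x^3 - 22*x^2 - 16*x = x*(x - 8)*(x + 1)*(x + 2)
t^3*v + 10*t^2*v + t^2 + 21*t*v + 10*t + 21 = (t + 3)*(t + 7)*(t*v + 1)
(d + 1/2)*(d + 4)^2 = d^3 + 17*d^2/2 + 20*d + 8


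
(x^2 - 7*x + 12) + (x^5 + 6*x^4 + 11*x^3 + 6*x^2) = x^5 + 6*x^4 + 11*x^3 + 7*x^2 - 7*x + 12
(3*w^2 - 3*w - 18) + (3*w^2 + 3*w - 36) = 6*w^2 - 54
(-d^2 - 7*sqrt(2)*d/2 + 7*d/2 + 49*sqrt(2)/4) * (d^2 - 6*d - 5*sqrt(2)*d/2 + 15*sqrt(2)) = -d^4 - sqrt(2)*d^3 + 19*d^3/2 - 7*d^2/2 + 19*sqrt(2)*d^2/2 - 665*d/4 - 21*sqrt(2)*d + 735/2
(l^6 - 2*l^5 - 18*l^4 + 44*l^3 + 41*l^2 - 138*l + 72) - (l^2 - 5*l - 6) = l^6 - 2*l^5 - 18*l^4 + 44*l^3 + 40*l^2 - 133*l + 78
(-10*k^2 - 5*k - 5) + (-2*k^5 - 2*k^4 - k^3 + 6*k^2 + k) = -2*k^5 - 2*k^4 - k^3 - 4*k^2 - 4*k - 5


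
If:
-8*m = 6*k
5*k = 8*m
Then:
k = 0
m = 0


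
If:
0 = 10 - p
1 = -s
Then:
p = 10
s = -1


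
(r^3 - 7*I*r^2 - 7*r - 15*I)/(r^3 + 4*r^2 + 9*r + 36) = (r^2 - 4*I*r + 5)/(r^2 + r*(4 + 3*I) + 12*I)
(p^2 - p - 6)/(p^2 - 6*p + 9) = (p + 2)/(p - 3)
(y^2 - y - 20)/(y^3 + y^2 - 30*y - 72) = (y - 5)/(y^2 - 3*y - 18)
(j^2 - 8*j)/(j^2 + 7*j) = (j - 8)/(j + 7)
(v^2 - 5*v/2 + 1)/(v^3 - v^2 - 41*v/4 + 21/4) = 2*(v - 2)/(2*v^2 - v - 21)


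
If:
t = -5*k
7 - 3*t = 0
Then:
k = -7/15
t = 7/3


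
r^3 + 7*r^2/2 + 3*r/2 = r*(r + 1/2)*(r + 3)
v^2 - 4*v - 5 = (v - 5)*(v + 1)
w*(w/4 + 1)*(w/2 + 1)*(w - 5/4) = w^4/8 + 19*w^3/32 + w^2/16 - 5*w/4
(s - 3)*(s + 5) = s^2 + 2*s - 15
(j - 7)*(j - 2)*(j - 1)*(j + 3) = j^4 - 7*j^3 - 7*j^2 + 55*j - 42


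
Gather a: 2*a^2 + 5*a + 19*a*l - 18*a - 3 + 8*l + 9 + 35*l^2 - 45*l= 2*a^2 + a*(19*l - 13) + 35*l^2 - 37*l + 6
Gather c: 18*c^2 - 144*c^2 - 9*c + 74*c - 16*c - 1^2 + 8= -126*c^2 + 49*c + 7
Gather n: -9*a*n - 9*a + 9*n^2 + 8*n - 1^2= -9*a + 9*n^2 + n*(8 - 9*a) - 1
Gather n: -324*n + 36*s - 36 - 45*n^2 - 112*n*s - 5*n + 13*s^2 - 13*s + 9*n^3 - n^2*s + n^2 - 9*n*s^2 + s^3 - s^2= 9*n^3 + n^2*(-s - 44) + n*(-9*s^2 - 112*s - 329) + s^3 + 12*s^2 + 23*s - 36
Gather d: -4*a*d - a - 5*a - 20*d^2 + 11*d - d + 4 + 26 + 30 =-6*a - 20*d^2 + d*(10 - 4*a) + 60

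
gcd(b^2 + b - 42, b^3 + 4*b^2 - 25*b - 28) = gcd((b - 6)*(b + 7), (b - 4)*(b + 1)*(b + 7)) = b + 7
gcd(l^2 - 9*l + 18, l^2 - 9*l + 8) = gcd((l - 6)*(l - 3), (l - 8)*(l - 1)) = 1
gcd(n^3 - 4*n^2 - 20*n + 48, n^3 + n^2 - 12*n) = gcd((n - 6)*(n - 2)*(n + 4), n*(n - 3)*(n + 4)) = n + 4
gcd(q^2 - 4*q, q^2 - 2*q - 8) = q - 4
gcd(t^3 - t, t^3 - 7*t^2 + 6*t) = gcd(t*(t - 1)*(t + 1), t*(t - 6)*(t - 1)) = t^2 - t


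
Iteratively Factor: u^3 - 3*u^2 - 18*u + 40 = (u - 2)*(u^2 - u - 20) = (u - 5)*(u - 2)*(u + 4)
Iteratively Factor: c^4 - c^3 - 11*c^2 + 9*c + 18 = (c - 2)*(c^3 + c^2 - 9*c - 9) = (c - 2)*(c + 1)*(c^2 - 9) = (c - 3)*(c - 2)*(c + 1)*(c + 3)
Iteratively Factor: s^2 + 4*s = (s + 4)*(s)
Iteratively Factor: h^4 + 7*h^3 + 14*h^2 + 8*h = (h + 4)*(h^3 + 3*h^2 + 2*h) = (h + 2)*(h + 4)*(h^2 + h) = h*(h + 2)*(h + 4)*(h + 1)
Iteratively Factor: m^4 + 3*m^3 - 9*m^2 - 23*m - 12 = (m + 1)*(m^3 + 2*m^2 - 11*m - 12) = (m - 3)*(m + 1)*(m^2 + 5*m + 4) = (m - 3)*(m + 1)*(m + 4)*(m + 1)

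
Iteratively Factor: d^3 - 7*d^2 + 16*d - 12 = (d - 2)*(d^2 - 5*d + 6) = (d - 3)*(d - 2)*(d - 2)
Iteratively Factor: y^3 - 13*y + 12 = (y - 3)*(y^2 + 3*y - 4) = (y - 3)*(y - 1)*(y + 4)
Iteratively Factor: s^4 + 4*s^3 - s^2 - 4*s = (s + 1)*(s^3 + 3*s^2 - 4*s) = s*(s + 1)*(s^2 + 3*s - 4) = s*(s - 1)*(s + 1)*(s + 4)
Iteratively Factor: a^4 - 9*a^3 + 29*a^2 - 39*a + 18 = (a - 2)*(a^3 - 7*a^2 + 15*a - 9) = (a - 3)*(a - 2)*(a^2 - 4*a + 3) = (a - 3)^2*(a - 2)*(a - 1)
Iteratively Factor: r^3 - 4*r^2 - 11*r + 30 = (r - 5)*(r^2 + r - 6) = (r - 5)*(r + 3)*(r - 2)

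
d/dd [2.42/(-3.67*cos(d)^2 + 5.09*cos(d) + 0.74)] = (12.3178 - 17.7628*cos(d))*sin(d)/(-3.67*cos(d)^2 + 5.09*cos(d) + 0.74)^2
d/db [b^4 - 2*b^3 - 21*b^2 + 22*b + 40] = 4*b^3 - 6*b^2 - 42*b + 22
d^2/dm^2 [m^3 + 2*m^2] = 6*m + 4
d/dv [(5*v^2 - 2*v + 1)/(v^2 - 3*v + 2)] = (-13*v^2 + 18*v - 1)/(v^4 - 6*v^3 + 13*v^2 - 12*v + 4)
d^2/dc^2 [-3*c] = 0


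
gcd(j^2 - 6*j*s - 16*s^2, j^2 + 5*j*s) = 1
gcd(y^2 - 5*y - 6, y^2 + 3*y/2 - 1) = 1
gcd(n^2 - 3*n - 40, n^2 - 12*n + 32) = n - 8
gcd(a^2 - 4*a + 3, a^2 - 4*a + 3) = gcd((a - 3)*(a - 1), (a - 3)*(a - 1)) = a^2 - 4*a + 3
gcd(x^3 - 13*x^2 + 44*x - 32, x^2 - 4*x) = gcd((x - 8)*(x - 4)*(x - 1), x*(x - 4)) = x - 4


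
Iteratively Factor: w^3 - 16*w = (w + 4)*(w^2 - 4*w) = w*(w + 4)*(w - 4)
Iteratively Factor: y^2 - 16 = (y + 4)*(y - 4)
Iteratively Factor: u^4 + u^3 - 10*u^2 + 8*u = (u)*(u^3 + u^2 - 10*u + 8) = u*(u + 4)*(u^2 - 3*u + 2) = u*(u - 1)*(u + 4)*(u - 2)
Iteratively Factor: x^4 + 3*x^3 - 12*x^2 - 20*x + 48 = (x + 4)*(x^3 - x^2 - 8*x + 12) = (x - 2)*(x + 4)*(x^2 + x - 6) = (x - 2)^2*(x + 4)*(x + 3)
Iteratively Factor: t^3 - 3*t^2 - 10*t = (t)*(t^2 - 3*t - 10) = t*(t + 2)*(t - 5)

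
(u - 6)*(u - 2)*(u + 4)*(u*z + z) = u^4*z - 3*u^3*z - 24*u^2*z + 28*u*z + 48*z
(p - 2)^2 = p^2 - 4*p + 4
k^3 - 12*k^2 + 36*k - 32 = (k - 8)*(k - 2)^2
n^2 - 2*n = n*(n - 2)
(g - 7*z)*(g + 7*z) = g^2 - 49*z^2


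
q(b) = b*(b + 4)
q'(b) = 2*b + 4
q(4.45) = 37.60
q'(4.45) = 12.90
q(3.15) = 22.52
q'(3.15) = 10.30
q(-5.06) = 5.36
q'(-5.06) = -6.12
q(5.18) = 47.55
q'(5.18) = 14.36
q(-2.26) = -3.93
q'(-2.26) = -0.52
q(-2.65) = -3.58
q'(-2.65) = -1.30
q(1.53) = 8.46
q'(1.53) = 7.06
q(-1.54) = -3.79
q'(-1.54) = 0.92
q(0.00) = 0.00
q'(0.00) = 4.00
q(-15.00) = 165.00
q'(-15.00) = -26.00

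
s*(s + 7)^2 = s^3 + 14*s^2 + 49*s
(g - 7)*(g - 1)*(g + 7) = g^3 - g^2 - 49*g + 49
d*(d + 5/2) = d^2 + 5*d/2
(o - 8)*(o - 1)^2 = o^3 - 10*o^2 + 17*o - 8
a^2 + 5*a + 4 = (a + 1)*(a + 4)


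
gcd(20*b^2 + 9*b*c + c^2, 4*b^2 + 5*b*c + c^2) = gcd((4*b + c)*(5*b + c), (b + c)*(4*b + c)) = 4*b + c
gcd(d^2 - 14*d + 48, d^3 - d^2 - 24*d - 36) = d - 6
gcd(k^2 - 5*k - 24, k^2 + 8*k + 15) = k + 3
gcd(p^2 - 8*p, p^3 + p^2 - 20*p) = p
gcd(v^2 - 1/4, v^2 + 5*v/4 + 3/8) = v + 1/2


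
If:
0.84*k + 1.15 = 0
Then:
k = -1.37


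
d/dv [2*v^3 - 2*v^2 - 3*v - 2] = 6*v^2 - 4*v - 3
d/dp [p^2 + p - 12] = 2*p + 1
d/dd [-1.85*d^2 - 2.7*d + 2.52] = -3.7*d - 2.7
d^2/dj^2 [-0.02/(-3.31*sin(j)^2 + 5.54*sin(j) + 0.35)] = (0.876488*sin(j)^4 - 1.100244*sin(j)^3 - 0.60822*sin(j)^2 + 2.161708*sin(j) - 1.274004)/(-3.31*sin(j)^2 + 5.54*sin(j) + 0.35)^3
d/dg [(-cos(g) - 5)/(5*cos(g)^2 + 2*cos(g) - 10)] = 5*(sin(g)^2 - 10*cos(g) - 5)*sin(g)/(5*cos(g)^2 + 2*cos(g) - 10)^2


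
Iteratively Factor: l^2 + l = (l)*(l + 1)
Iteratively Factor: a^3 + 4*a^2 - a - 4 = (a - 1)*(a^2 + 5*a + 4) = (a - 1)*(a + 1)*(a + 4)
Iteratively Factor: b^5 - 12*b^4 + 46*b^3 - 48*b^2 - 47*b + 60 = (b - 4)*(b^4 - 8*b^3 + 14*b^2 + 8*b - 15) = (b - 4)*(b + 1)*(b^3 - 9*b^2 + 23*b - 15) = (b - 4)*(b - 3)*(b + 1)*(b^2 - 6*b + 5) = (b - 5)*(b - 4)*(b - 3)*(b + 1)*(b - 1)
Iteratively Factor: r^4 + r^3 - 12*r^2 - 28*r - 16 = (r + 2)*(r^3 - r^2 - 10*r - 8) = (r + 1)*(r + 2)*(r^2 - 2*r - 8) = (r + 1)*(r + 2)^2*(r - 4)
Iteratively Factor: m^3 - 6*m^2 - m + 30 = (m - 5)*(m^2 - m - 6) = (m - 5)*(m + 2)*(m - 3)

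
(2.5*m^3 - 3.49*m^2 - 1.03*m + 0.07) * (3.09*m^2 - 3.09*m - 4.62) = 7.725*m^5 - 18.5091*m^4 - 3.9486*m^3 + 19.5228*m^2 + 4.5423*m - 0.3234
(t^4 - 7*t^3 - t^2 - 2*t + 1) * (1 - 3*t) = -3*t^5 + 22*t^4 - 4*t^3 + 5*t^2 - 5*t + 1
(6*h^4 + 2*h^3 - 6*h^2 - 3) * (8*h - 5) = 48*h^5 - 14*h^4 - 58*h^3 + 30*h^2 - 24*h + 15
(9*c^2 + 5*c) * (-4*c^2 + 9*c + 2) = -36*c^4 + 61*c^3 + 63*c^2 + 10*c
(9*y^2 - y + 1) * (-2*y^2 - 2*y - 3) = -18*y^4 - 16*y^3 - 27*y^2 + y - 3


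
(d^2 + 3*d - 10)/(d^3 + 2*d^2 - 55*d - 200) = (d - 2)/(d^2 - 3*d - 40)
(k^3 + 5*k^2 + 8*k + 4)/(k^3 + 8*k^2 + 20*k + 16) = (k + 1)/(k + 4)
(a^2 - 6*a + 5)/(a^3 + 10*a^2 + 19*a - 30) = (a - 5)/(a^2 + 11*a + 30)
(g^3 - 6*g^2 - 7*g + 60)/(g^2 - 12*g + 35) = (g^2 - g - 12)/(g - 7)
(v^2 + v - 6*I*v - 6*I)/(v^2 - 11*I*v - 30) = (v + 1)/(v - 5*I)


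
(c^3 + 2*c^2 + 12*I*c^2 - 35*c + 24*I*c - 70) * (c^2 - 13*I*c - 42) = c^5 + 2*c^4 - I*c^4 + 79*c^3 - 2*I*c^3 + 158*c^2 - 49*I*c^2 + 1470*c - 98*I*c + 2940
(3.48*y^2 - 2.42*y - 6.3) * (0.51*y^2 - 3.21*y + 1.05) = 1.7748*y^4 - 12.405*y^3 + 8.2092*y^2 + 17.682*y - 6.615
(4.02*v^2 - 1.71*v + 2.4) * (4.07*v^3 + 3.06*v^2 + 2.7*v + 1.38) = 16.3614*v^5 + 5.3415*v^4 + 15.3894*v^3 + 8.2746*v^2 + 4.1202*v + 3.312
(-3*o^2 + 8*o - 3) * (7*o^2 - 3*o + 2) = -21*o^4 + 65*o^3 - 51*o^2 + 25*o - 6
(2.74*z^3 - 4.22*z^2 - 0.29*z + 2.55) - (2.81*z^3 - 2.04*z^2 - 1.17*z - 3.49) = -0.0699999999999998*z^3 - 2.18*z^2 + 0.88*z + 6.04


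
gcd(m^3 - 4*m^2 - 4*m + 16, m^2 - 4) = m^2 - 4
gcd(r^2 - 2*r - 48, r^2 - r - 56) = r - 8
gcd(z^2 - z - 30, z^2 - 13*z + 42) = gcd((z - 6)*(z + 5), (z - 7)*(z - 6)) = z - 6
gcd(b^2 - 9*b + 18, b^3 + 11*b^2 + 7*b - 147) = b - 3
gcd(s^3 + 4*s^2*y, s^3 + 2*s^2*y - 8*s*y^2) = s^2 + 4*s*y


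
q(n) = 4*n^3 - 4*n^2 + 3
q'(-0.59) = 8.90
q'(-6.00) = 480.00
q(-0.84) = -2.19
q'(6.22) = 414.50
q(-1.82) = -34.36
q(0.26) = 2.80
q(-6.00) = -1005.00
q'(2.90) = 77.72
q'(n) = 12*n^2 - 8*n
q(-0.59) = 0.79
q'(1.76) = 23.09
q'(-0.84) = 15.19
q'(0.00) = 0.00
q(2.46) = 38.34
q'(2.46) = 52.94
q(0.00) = 3.00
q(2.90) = 66.92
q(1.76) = 12.42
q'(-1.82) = 54.31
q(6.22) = 810.81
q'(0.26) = -1.27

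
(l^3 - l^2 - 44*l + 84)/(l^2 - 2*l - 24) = (l^2 + 5*l - 14)/(l + 4)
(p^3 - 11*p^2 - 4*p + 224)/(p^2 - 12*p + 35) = (p^2 - 4*p - 32)/(p - 5)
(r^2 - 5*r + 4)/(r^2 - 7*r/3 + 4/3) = 3*(r - 4)/(3*r - 4)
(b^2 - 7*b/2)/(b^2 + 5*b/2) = (2*b - 7)/(2*b + 5)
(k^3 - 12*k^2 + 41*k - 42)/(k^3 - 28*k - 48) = (-k^3 + 12*k^2 - 41*k + 42)/(-k^3 + 28*k + 48)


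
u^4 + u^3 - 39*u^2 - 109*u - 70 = (u - 7)*(u + 1)*(u + 2)*(u + 5)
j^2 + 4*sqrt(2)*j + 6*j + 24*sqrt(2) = (j + 6)*(j + 4*sqrt(2))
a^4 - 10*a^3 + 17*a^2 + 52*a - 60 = (a - 6)*(a - 5)*(a - 1)*(a + 2)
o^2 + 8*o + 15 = (o + 3)*(o + 5)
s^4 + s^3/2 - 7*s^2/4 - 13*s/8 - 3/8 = (s - 3/2)*(s + 1/2)^2*(s + 1)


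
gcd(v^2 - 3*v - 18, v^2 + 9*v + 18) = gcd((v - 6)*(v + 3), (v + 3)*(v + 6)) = v + 3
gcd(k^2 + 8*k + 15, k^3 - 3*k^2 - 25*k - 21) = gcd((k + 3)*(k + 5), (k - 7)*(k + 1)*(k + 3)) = k + 3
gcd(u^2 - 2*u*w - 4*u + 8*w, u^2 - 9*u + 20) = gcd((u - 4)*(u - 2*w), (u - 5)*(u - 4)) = u - 4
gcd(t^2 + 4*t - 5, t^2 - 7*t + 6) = t - 1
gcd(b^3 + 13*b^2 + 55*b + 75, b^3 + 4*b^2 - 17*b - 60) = b^2 + 8*b + 15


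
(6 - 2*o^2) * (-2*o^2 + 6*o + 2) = 4*o^4 - 12*o^3 - 16*o^2 + 36*o + 12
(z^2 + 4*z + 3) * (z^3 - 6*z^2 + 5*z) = z^5 - 2*z^4 - 16*z^3 + 2*z^2 + 15*z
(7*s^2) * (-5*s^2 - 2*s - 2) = -35*s^4 - 14*s^3 - 14*s^2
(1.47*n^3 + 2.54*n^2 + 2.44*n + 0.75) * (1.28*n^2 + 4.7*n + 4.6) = 1.8816*n^5 + 10.1602*n^4 + 21.8232*n^3 + 24.112*n^2 + 14.749*n + 3.45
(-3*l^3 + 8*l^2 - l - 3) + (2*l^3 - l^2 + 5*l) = -l^3 + 7*l^2 + 4*l - 3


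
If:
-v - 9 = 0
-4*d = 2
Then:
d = -1/2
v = -9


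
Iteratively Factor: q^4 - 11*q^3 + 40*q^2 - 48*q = (q - 3)*(q^3 - 8*q^2 + 16*q) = (q - 4)*(q - 3)*(q^2 - 4*q) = q*(q - 4)*(q - 3)*(q - 4)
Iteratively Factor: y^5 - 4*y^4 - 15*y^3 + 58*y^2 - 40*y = (y - 2)*(y^4 - 2*y^3 - 19*y^2 + 20*y) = y*(y - 2)*(y^3 - 2*y^2 - 19*y + 20) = y*(y - 5)*(y - 2)*(y^2 + 3*y - 4) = y*(y - 5)*(y - 2)*(y + 4)*(y - 1)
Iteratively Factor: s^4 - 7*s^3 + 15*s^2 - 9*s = (s)*(s^3 - 7*s^2 + 15*s - 9) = s*(s - 3)*(s^2 - 4*s + 3) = s*(s - 3)*(s - 1)*(s - 3)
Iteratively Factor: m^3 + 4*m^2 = (m)*(m^2 + 4*m) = m*(m + 4)*(m)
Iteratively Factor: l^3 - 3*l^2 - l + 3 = (l + 1)*(l^2 - 4*l + 3) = (l - 3)*(l + 1)*(l - 1)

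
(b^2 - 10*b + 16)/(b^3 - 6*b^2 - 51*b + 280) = (b - 2)/(b^2 + 2*b - 35)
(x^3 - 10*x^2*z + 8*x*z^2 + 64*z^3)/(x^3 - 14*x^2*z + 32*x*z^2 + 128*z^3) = (x - 4*z)/(x - 8*z)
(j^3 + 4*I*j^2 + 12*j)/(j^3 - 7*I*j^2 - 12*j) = (j^2 + 4*I*j + 12)/(j^2 - 7*I*j - 12)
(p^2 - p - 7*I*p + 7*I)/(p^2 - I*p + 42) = (p - 1)/(p + 6*I)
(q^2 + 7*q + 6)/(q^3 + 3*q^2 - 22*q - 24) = 1/(q - 4)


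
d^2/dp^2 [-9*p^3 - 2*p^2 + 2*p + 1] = -54*p - 4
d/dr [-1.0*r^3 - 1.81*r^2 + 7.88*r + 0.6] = -3.0*r^2 - 3.62*r + 7.88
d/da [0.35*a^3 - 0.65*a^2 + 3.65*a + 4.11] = 1.05*a^2 - 1.3*a + 3.65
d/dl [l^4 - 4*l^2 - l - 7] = 4*l^3 - 8*l - 1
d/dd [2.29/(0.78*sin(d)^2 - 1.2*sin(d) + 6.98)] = (2.748 - 3.5724*sin(d))*cos(d)/(0.78*sin(d)^2 - 1.2*sin(d) + 6.98)^2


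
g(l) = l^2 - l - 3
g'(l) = 2*l - 1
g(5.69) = 23.69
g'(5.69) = 10.38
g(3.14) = 3.72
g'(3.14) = 5.28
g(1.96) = -1.12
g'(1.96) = 2.92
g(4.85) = 15.67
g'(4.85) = 8.70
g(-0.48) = -2.29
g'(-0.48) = -1.96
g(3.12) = 3.61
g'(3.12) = 5.24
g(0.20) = -3.16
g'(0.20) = -0.60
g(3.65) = 6.67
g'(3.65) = 6.30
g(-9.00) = 87.00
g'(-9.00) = -19.00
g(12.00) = 129.00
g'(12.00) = 23.00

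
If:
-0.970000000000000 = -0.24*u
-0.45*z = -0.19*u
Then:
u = 4.04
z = 1.71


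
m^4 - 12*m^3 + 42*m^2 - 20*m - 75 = (m - 5)^2*(m - 3)*(m + 1)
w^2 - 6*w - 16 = (w - 8)*(w + 2)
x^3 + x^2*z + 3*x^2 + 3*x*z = x*(x + 3)*(x + z)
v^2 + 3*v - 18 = (v - 3)*(v + 6)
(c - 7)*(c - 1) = c^2 - 8*c + 7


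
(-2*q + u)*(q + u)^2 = -2*q^3 - 3*q^2*u + u^3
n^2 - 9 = (n - 3)*(n + 3)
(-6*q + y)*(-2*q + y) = 12*q^2 - 8*q*y + y^2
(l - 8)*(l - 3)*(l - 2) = l^3 - 13*l^2 + 46*l - 48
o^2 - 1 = (o - 1)*(o + 1)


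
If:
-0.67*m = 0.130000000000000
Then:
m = -0.19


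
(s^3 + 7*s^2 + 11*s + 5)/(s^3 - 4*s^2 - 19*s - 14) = (s^2 + 6*s + 5)/(s^2 - 5*s - 14)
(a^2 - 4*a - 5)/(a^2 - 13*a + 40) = (a + 1)/(a - 8)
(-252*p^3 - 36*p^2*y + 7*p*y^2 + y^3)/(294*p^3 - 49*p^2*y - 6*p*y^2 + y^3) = (6*p + y)/(-7*p + y)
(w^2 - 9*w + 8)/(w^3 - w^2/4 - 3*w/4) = 4*(w - 8)/(w*(4*w + 3))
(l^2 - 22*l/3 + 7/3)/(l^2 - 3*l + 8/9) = 3*(l - 7)/(3*l - 8)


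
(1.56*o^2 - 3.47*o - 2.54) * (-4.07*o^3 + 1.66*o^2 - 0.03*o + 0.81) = -6.3492*o^5 + 16.7125*o^4 + 4.5308*o^3 - 2.8487*o^2 - 2.7345*o - 2.0574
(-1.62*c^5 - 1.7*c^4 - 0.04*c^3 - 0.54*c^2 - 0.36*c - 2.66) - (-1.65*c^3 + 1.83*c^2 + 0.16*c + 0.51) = -1.62*c^5 - 1.7*c^4 + 1.61*c^3 - 2.37*c^2 - 0.52*c - 3.17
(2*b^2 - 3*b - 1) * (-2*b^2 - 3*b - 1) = -4*b^4 + 9*b^2 + 6*b + 1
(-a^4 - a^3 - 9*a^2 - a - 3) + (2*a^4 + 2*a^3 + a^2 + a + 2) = a^4 + a^3 - 8*a^2 - 1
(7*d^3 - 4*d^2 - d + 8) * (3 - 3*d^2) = -21*d^5 + 12*d^4 + 24*d^3 - 36*d^2 - 3*d + 24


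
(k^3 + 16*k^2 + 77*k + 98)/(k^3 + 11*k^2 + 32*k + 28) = (k + 7)/(k + 2)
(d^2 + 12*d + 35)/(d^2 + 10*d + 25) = (d + 7)/(d + 5)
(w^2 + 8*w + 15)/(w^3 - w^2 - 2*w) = (w^2 + 8*w + 15)/(w*(w^2 - w - 2))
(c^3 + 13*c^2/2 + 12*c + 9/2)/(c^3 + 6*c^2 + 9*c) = (c + 1/2)/c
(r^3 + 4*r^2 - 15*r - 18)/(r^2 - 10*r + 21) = (r^2 + 7*r + 6)/(r - 7)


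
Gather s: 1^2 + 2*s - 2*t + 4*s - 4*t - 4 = 6*s - 6*t - 3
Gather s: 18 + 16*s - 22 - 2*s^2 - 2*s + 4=-2*s^2 + 14*s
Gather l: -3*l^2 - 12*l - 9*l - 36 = -3*l^2 - 21*l - 36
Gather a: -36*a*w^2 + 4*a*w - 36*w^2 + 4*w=a*(-36*w^2 + 4*w) - 36*w^2 + 4*w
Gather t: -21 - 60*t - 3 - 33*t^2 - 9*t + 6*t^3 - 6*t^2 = 6*t^3 - 39*t^2 - 69*t - 24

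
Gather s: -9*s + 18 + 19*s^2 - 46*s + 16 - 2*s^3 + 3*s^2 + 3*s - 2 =-2*s^3 + 22*s^2 - 52*s + 32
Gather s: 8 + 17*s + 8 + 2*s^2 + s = 2*s^2 + 18*s + 16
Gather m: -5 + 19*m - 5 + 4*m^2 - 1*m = 4*m^2 + 18*m - 10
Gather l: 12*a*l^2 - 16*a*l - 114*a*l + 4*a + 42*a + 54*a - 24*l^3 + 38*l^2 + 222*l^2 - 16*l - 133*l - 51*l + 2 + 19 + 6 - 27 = 100*a - 24*l^3 + l^2*(12*a + 260) + l*(-130*a - 200)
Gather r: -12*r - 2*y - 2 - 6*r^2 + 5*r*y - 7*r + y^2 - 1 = -6*r^2 + r*(5*y - 19) + y^2 - 2*y - 3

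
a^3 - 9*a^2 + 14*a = a*(a - 7)*(a - 2)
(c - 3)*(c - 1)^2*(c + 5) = c^4 - 18*c^2 + 32*c - 15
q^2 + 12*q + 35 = (q + 5)*(q + 7)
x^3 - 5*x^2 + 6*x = x*(x - 3)*(x - 2)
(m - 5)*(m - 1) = m^2 - 6*m + 5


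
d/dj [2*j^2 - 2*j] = 4*j - 2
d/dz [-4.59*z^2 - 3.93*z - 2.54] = -9.18*z - 3.93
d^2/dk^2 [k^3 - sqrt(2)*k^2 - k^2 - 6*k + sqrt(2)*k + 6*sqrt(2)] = 6*k - 2*sqrt(2) - 2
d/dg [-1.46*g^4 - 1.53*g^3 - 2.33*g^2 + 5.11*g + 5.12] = -5.84*g^3 - 4.59*g^2 - 4.66*g + 5.11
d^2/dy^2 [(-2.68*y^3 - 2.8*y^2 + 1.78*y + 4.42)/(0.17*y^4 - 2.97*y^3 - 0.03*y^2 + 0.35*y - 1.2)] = (-0.154904*y^9 - 0.485520000000008*y^8 + 9.01761600000015*y^7 - 58.540376*y^6 - 0.634236000000101*y^5 + 551.216748*y^4 + 157.505696*y^3 - 85.492152*y^2 - 118.33542*y - 5.80414)/(0.004913*y^12 - 0.257499*y^11 + 4.496058*y^10 - 26.076846*y^9 - 1.957752*y^8 + 12.878496*y^7 - 31.468962*y^6 - 2.16045*y^5 + 8.204535*y^4 - 12.711925*y^3 - 0.5706*y^2 + 1.512*y - 1.728)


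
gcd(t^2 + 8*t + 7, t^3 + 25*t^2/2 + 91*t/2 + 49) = t + 7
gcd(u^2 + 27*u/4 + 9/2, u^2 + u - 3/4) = 1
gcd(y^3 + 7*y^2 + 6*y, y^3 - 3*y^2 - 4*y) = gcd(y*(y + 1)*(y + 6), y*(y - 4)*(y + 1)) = y^2 + y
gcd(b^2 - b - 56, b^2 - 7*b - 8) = b - 8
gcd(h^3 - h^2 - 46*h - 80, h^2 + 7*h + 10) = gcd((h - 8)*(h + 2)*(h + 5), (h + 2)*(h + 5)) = h^2 + 7*h + 10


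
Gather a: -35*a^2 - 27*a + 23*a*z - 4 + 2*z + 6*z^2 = -35*a^2 + a*(23*z - 27) + 6*z^2 + 2*z - 4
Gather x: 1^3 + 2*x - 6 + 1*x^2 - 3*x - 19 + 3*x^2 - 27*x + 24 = 4*x^2 - 28*x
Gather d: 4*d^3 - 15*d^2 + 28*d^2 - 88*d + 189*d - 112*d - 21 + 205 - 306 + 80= 4*d^3 + 13*d^2 - 11*d - 42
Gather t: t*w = t*w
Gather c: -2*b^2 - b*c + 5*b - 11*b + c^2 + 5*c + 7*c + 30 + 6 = -2*b^2 - 6*b + c^2 + c*(12 - b) + 36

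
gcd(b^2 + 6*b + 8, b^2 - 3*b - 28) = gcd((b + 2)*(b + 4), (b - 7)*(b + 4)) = b + 4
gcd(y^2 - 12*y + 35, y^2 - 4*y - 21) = y - 7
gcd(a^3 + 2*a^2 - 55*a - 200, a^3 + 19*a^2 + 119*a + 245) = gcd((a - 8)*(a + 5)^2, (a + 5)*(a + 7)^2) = a + 5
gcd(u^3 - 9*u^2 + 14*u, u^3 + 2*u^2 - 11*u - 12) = 1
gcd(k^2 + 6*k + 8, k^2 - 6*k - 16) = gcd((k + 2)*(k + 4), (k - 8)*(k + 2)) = k + 2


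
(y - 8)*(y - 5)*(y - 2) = y^3 - 15*y^2 + 66*y - 80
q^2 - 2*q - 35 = (q - 7)*(q + 5)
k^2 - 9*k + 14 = (k - 7)*(k - 2)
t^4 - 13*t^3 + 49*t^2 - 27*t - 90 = (t - 6)*(t - 5)*(t - 3)*(t + 1)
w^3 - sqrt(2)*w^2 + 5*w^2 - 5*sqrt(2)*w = w*(w + 5)*(w - sqrt(2))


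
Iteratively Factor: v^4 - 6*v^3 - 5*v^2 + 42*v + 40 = (v - 4)*(v^3 - 2*v^2 - 13*v - 10) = (v - 5)*(v - 4)*(v^2 + 3*v + 2) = (v - 5)*(v - 4)*(v + 2)*(v + 1)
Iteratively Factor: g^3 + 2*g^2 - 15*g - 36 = (g + 3)*(g^2 - g - 12) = (g - 4)*(g + 3)*(g + 3)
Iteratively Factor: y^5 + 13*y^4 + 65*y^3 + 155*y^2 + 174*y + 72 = (y + 4)*(y^4 + 9*y^3 + 29*y^2 + 39*y + 18) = (y + 3)*(y + 4)*(y^3 + 6*y^2 + 11*y + 6) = (y + 1)*(y + 3)*(y + 4)*(y^2 + 5*y + 6) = (y + 1)*(y + 3)^2*(y + 4)*(y + 2)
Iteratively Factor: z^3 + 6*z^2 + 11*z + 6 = (z + 2)*(z^2 + 4*z + 3) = (z + 1)*(z + 2)*(z + 3)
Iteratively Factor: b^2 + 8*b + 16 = (b + 4)*(b + 4)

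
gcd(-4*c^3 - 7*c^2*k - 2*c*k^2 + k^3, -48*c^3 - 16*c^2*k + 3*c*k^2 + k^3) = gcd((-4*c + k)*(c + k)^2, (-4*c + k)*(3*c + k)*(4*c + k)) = 4*c - k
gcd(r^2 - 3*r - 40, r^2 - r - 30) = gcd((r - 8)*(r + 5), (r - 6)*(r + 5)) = r + 5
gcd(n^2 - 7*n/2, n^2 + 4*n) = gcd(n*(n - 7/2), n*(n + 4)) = n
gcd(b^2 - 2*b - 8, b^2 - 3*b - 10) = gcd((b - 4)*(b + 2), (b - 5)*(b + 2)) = b + 2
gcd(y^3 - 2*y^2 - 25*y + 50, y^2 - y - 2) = y - 2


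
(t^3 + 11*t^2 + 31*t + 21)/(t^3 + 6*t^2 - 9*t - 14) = (t + 3)/(t - 2)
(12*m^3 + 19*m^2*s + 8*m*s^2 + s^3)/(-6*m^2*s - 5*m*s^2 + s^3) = (12*m^2 + 7*m*s + s^2)/(s*(-6*m + s))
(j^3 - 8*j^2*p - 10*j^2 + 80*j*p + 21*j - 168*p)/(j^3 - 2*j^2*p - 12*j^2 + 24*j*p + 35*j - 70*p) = (-j^2 + 8*j*p + 3*j - 24*p)/(-j^2 + 2*j*p + 5*j - 10*p)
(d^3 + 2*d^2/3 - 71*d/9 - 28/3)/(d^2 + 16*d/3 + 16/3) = (d^2 - 2*d/3 - 7)/(d + 4)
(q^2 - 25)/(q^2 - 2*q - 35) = (q - 5)/(q - 7)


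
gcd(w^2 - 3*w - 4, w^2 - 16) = w - 4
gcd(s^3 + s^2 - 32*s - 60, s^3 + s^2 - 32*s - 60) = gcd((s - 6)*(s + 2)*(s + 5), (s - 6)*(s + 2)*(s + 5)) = s^3 + s^2 - 32*s - 60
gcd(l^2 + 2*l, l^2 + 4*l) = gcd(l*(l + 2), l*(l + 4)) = l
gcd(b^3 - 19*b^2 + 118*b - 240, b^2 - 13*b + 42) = b - 6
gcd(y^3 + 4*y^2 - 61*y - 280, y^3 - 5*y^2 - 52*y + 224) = y^2 - y - 56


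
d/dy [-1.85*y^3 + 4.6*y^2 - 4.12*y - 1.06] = -5.55*y^2 + 9.2*y - 4.12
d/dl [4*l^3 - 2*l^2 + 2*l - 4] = 12*l^2 - 4*l + 2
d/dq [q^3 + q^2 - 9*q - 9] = 3*q^2 + 2*q - 9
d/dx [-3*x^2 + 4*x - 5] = 4 - 6*x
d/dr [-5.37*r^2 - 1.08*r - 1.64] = -10.74*r - 1.08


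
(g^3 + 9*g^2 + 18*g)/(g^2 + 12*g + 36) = g*(g + 3)/(g + 6)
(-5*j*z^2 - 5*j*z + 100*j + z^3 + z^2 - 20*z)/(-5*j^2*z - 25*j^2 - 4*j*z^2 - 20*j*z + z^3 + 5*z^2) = (z - 4)/(j + z)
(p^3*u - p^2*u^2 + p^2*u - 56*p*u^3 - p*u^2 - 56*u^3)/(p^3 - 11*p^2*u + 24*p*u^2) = u*(p^2 + 7*p*u + p + 7*u)/(p*(p - 3*u))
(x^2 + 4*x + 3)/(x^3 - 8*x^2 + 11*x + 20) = (x + 3)/(x^2 - 9*x + 20)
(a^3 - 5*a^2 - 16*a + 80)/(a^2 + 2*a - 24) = (a^2 - a - 20)/(a + 6)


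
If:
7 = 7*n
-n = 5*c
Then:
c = -1/5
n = 1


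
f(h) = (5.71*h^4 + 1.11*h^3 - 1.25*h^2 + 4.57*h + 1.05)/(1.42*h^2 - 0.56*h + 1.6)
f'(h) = (0.56 - 2.84*h)*(5.71*h^4 + 1.11*h^3 - 1.25*h^2 + 4.57*h + 1.05)/(1.42*h^2 - 0.56*h + 1.6)^2 + (22.84*h^3 + 3.33*h^2 - 2.5*h + 4.57)/(1.42*h^2 - 0.56*h + 1.6) = (16.2164*h^5 - 8.0166*h^4 + 35.3008*h^3 - 0.461399999999999*h^2 - 6.982*h + 7.9)/(2.0164*h^4 - 1.5904*h^3 + 4.8576*h^2 - 1.792*h + 2.56)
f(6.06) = 157.50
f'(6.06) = 51.08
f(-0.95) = -0.21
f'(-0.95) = -3.02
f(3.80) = 62.67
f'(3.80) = 32.80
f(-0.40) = -0.44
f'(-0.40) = 1.90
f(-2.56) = 16.84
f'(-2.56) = -17.71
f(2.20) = 20.80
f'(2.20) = 19.34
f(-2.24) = 11.61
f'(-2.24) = -14.98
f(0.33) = 1.61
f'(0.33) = 2.75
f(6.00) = 154.44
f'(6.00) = 50.60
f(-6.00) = 126.41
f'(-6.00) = -45.81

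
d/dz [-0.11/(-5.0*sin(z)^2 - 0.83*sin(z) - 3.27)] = -(1.1*sin(z) + 0.0913)*cos(z)/(5.0*sin(z)^2 + 0.83*sin(z) + 3.27)^2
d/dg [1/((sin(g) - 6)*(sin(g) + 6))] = -sin(2*g)/((sin(g) - 6)^2*(sin(g) + 6)^2)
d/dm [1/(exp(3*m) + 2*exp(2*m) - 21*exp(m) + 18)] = (-3*exp(2*m) - 4*exp(m) + 21)*exp(m)/(exp(3*m) + 2*exp(2*m) - 21*exp(m) + 18)^2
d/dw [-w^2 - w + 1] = -2*w - 1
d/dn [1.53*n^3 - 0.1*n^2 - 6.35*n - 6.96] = 4.59*n^2 - 0.2*n - 6.35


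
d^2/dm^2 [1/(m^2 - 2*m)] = 2*(-m*(m - 2) + 4*(m - 1)^2)/(m^3*(m - 2)^3)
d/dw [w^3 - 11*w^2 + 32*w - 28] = 3*w^2 - 22*w + 32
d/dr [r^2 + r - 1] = 2*r + 1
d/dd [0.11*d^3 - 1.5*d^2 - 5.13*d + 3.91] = 0.33*d^2 - 3.0*d - 5.13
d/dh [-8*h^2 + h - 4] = 1 - 16*h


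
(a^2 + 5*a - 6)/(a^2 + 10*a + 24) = (a - 1)/(a + 4)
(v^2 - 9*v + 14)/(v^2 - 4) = (v - 7)/(v + 2)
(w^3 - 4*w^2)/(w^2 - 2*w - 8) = w^2/(w + 2)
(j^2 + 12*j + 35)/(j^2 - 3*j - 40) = (j + 7)/(j - 8)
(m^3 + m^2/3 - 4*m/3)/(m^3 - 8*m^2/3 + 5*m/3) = (3*m + 4)/(3*m - 5)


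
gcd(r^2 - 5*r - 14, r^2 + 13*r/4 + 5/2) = r + 2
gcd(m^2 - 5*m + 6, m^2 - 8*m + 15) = m - 3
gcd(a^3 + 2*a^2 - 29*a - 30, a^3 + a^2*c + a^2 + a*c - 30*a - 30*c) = a^2 + a - 30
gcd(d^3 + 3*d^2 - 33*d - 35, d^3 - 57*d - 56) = d^2 + 8*d + 7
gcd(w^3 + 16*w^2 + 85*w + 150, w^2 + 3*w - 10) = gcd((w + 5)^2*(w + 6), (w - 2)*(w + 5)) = w + 5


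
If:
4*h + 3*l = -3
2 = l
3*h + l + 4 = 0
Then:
No Solution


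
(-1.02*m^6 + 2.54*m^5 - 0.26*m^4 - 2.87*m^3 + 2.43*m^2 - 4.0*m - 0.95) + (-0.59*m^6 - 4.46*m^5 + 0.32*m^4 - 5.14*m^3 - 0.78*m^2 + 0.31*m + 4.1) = -1.61*m^6 - 1.92*m^5 + 0.06*m^4 - 8.01*m^3 + 1.65*m^2 - 3.69*m + 3.15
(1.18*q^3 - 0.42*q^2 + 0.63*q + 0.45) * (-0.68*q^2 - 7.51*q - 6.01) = -0.8024*q^5 - 8.5762*q^4 - 4.366*q^3 - 2.5131*q^2 - 7.1658*q - 2.7045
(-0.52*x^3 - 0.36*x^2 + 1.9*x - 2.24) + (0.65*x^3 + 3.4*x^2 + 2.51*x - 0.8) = 0.13*x^3 + 3.04*x^2 + 4.41*x - 3.04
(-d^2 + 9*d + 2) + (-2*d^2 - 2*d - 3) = -3*d^2 + 7*d - 1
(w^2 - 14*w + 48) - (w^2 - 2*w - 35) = 83 - 12*w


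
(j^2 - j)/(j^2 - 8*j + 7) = j/(j - 7)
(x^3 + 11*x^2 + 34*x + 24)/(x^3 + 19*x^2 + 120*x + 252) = (x^2 + 5*x + 4)/(x^2 + 13*x + 42)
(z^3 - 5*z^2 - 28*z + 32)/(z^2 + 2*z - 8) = (z^2 - 9*z + 8)/(z - 2)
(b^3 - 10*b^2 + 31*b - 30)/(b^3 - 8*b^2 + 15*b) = (b - 2)/b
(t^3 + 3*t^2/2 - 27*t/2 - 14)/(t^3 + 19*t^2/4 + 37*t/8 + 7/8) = 4*(2*t^2 + t - 28)/(8*t^2 + 30*t + 7)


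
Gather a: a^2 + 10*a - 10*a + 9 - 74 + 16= a^2 - 49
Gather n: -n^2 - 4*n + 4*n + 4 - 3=1 - n^2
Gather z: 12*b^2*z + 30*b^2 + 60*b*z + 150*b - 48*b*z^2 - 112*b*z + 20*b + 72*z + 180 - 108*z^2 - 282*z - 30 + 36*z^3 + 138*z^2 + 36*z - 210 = 30*b^2 + 170*b + 36*z^3 + z^2*(30 - 48*b) + z*(12*b^2 - 52*b - 174) - 60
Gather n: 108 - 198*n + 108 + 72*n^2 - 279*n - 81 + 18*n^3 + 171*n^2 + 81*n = 18*n^3 + 243*n^2 - 396*n + 135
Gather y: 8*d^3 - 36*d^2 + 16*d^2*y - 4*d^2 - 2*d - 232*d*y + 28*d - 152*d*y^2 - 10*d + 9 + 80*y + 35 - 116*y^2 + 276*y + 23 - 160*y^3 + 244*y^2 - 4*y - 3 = 8*d^3 - 40*d^2 + 16*d - 160*y^3 + y^2*(128 - 152*d) + y*(16*d^2 - 232*d + 352) + 64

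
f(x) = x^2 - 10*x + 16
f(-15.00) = 391.00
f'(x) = 2*x - 10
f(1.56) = 2.83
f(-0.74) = 23.95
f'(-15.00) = -40.00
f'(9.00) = 8.00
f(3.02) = -5.08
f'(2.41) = -5.18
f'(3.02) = -3.96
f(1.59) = 2.63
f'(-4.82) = -19.64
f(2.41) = -2.29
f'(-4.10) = -18.20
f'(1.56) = -6.88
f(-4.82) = 87.43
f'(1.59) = -6.82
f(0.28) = 13.28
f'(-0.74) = -11.48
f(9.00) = 7.00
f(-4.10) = 73.81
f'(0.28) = -9.44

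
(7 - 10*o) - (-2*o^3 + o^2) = 2*o^3 - o^2 - 10*o + 7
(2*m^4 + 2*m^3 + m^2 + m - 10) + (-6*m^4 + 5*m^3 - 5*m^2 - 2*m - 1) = -4*m^4 + 7*m^3 - 4*m^2 - m - 11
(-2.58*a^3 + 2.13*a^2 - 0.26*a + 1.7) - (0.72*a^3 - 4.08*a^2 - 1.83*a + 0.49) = -3.3*a^3 + 6.21*a^2 + 1.57*a + 1.21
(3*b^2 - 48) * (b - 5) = 3*b^3 - 15*b^2 - 48*b + 240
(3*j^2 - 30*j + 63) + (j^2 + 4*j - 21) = 4*j^2 - 26*j + 42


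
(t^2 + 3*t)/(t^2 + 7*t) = (t + 3)/(t + 7)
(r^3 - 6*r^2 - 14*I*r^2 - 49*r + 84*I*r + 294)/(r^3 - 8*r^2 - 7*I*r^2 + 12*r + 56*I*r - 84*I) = (r - 7*I)/(r - 2)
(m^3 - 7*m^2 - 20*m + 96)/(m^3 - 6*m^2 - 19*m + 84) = (m - 8)/(m - 7)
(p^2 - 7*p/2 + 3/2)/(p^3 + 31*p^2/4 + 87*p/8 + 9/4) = 4*(2*p^2 - 7*p + 3)/(8*p^3 + 62*p^2 + 87*p + 18)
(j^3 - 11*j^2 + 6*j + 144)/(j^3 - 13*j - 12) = (j^2 - 14*j + 48)/(j^2 - 3*j - 4)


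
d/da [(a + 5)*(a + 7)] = 2*a + 12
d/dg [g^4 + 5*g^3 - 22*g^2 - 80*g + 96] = 4*g^3 + 15*g^2 - 44*g - 80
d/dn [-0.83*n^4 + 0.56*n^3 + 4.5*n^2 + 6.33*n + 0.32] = -3.32*n^3 + 1.68*n^2 + 9.0*n + 6.33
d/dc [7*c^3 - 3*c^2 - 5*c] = 21*c^2 - 6*c - 5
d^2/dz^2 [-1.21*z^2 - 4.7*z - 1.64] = -2.42000000000000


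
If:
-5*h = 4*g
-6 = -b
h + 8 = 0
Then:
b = 6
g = 10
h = -8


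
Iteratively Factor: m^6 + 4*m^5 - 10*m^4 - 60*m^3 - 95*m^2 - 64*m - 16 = (m + 1)*(m^5 + 3*m^4 - 13*m^3 - 47*m^2 - 48*m - 16) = (m + 1)^2*(m^4 + 2*m^3 - 15*m^2 - 32*m - 16) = (m + 1)^2*(m + 4)*(m^3 - 2*m^2 - 7*m - 4) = (m - 4)*(m + 1)^2*(m + 4)*(m^2 + 2*m + 1) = (m - 4)*(m + 1)^3*(m + 4)*(m + 1)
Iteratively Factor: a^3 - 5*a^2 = (a - 5)*(a^2) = a*(a - 5)*(a)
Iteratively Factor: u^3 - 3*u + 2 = (u - 1)*(u^2 + u - 2) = (u - 1)^2*(u + 2)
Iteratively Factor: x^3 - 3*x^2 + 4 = (x - 2)*(x^2 - x - 2) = (x - 2)*(x + 1)*(x - 2)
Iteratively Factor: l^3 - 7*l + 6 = (l - 1)*(l^2 + l - 6) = (l - 2)*(l - 1)*(l + 3)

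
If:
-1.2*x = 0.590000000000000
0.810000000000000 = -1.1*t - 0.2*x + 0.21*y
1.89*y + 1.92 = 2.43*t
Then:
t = -1.11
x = -0.49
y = -2.45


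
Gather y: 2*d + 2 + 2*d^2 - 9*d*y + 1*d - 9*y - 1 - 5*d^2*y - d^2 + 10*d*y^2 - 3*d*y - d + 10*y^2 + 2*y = d^2 + 2*d + y^2*(10*d + 10) + y*(-5*d^2 - 12*d - 7) + 1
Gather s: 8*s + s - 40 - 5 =9*s - 45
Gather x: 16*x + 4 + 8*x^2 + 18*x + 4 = 8*x^2 + 34*x + 8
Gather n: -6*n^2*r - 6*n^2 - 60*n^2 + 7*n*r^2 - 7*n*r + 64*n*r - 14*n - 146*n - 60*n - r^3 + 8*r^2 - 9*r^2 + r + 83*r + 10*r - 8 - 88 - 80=n^2*(-6*r - 66) + n*(7*r^2 + 57*r - 220) - r^3 - r^2 + 94*r - 176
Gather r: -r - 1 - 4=-r - 5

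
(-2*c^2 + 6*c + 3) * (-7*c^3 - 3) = 14*c^5 - 42*c^4 - 21*c^3 + 6*c^2 - 18*c - 9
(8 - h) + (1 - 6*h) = 9 - 7*h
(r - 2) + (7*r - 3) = 8*r - 5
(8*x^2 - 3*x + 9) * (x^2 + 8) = 8*x^4 - 3*x^3 + 73*x^2 - 24*x + 72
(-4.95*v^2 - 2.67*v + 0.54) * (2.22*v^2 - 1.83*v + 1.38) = -10.989*v^4 + 3.1311*v^3 - 0.746099999999999*v^2 - 4.6728*v + 0.7452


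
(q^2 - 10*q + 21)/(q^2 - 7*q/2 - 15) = 2*(-q^2 + 10*q - 21)/(-2*q^2 + 7*q + 30)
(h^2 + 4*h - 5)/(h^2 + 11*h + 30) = (h - 1)/(h + 6)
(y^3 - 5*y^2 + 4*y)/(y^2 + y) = (y^2 - 5*y + 4)/(y + 1)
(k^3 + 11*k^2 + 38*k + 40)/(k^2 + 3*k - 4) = (k^2 + 7*k + 10)/(k - 1)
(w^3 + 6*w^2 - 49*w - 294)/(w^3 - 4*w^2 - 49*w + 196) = (w + 6)/(w - 4)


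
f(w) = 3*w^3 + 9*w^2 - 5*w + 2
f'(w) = 9*w^2 + 18*w - 5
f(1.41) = 21.25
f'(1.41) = 38.27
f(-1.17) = 15.37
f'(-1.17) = -13.74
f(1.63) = 30.75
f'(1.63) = 48.25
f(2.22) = 68.08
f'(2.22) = 79.32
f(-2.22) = 24.63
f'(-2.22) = -0.60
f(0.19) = 1.40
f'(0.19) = -1.26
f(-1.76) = 22.32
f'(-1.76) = -8.80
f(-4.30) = -48.61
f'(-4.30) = 84.01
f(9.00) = 2873.00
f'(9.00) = 886.00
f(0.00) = 2.00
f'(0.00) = -5.00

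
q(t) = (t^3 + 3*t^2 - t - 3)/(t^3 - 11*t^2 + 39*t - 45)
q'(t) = (-3*t^2 + 22*t - 39)*(t^3 + 3*t^2 - t - 3)/(t^3 - 11*t^2 + 39*t - 45)^2 + (3*t^2 + 6*t - 1)/(t^3 - 11*t^2 + 39*t - 45) = 2*(-7*t^3 + 19*t^2 + 47*t - 27)/(t^5 - 19*t^4 + 142*t^3 - 522*t^2 + 945*t - 675)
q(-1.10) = -0.00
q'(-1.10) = 0.04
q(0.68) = 0.09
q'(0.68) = -0.10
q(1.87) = -3.04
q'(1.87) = -11.54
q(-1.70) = -0.02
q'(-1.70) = 0.01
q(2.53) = -54.74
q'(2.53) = -316.28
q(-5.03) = 0.08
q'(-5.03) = -0.04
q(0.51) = 0.09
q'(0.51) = -0.01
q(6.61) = 19.55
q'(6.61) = -14.89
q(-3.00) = 0.00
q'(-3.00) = -0.03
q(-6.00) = 0.12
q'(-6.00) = -0.04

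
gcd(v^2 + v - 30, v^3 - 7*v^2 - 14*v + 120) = v - 5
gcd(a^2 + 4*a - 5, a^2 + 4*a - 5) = a^2 + 4*a - 5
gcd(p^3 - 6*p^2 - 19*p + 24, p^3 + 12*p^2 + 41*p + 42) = p + 3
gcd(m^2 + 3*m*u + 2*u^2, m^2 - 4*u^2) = m + 2*u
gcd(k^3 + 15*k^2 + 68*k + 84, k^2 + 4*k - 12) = k + 6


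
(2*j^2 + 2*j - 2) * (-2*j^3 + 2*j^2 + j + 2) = -4*j^5 + 10*j^3 + 2*j^2 + 2*j - 4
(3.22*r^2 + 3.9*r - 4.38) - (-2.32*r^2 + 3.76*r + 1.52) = 5.54*r^2 + 0.14*r - 5.9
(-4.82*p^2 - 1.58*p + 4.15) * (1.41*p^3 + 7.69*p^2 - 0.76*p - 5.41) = -6.7962*p^5 - 39.2936*p^4 - 2.6355*p^3 + 59.1905*p^2 + 5.3938*p - 22.4515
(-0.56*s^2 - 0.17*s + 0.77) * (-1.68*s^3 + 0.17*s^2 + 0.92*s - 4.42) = 0.9408*s^5 + 0.1904*s^4 - 1.8377*s^3 + 2.4497*s^2 + 1.4598*s - 3.4034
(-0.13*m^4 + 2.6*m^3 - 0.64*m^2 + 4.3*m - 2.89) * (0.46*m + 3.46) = -0.0598*m^5 + 0.7462*m^4 + 8.7016*m^3 - 0.2364*m^2 + 13.5486*m - 9.9994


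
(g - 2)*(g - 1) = g^2 - 3*g + 2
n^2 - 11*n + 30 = (n - 6)*(n - 5)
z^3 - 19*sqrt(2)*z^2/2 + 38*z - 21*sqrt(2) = (z - 7*sqrt(2))*(z - 3*sqrt(2)/2)*(z - sqrt(2))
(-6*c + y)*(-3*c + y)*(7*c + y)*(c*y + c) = 126*c^4*y + 126*c^4 - 45*c^3*y^2 - 45*c^3*y - 2*c^2*y^3 - 2*c^2*y^2 + c*y^4 + c*y^3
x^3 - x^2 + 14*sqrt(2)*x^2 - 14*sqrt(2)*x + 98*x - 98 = (x - 1)*(x + 7*sqrt(2))^2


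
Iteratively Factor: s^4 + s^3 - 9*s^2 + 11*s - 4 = (s + 4)*(s^3 - 3*s^2 + 3*s - 1) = (s - 1)*(s + 4)*(s^2 - 2*s + 1) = (s - 1)^2*(s + 4)*(s - 1)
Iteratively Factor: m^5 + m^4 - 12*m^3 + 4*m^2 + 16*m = (m - 2)*(m^4 + 3*m^3 - 6*m^2 - 8*m) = (m - 2)*(m + 1)*(m^3 + 2*m^2 - 8*m) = m*(m - 2)*(m + 1)*(m^2 + 2*m - 8) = m*(m - 2)*(m + 1)*(m + 4)*(m - 2)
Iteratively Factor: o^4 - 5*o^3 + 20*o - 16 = (o - 2)*(o^3 - 3*o^2 - 6*o + 8) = (o - 4)*(o - 2)*(o^2 + o - 2) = (o - 4)*(o - 2)*(o + 2)*(o - 1)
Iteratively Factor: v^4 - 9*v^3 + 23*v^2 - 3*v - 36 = (v + 1)*(v^3 - 10*v^2 + 33*v - 36) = (v - 3)*(v + 1)*(v^2 - 7*v + 12) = (v - 3)^2*(v + 1)*(v - 4)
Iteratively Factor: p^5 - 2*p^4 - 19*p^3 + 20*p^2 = (p - 1)*(p^4 - p^3 - 20*p^2) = (p - 1)*(p + 4)*(p^3 - 5*p^2) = p*(p - 1)*(p + 4)*(p^2 - 5*p) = p*(p - 5)*(p - 1)*(p + 4)*(p)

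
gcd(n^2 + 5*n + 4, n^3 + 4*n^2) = n + 4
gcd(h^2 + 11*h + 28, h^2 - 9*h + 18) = 1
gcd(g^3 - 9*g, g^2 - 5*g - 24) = g + 3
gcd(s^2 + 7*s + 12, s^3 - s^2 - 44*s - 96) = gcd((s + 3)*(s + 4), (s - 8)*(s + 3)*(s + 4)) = s^2 + 7*s + 12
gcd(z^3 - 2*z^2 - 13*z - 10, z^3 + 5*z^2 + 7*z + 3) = z + 1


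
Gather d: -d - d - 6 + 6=-2*d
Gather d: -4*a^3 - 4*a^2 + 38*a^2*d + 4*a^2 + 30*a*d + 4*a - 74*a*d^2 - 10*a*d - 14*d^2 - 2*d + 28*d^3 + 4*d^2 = -4*a^3 + 4*a + 28*d^3 + d^2*(-74*a - 10) + d*(38*a^2 + 20*a - 2)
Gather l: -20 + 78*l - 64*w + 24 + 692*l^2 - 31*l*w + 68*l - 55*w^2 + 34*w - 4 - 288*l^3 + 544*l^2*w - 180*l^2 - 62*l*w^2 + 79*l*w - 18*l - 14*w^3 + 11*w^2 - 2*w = -288*l^3 + l^2*(544*w + 512) + l*(-62*w^2 + 48*w + 128) - 14*w^3 - 44*w^2 - 32*w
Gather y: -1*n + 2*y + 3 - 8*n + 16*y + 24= -9*n + 18*y + 27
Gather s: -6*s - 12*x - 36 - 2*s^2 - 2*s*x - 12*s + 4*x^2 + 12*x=-2*s^2 + s*(-2*x - 18) + 4*x^2 - 36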